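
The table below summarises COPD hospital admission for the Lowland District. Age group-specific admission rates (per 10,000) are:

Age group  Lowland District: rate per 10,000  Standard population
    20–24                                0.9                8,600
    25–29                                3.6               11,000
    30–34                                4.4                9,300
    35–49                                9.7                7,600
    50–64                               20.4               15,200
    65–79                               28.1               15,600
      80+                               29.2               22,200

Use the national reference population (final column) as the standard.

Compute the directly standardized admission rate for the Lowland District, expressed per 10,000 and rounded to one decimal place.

17.4

Standard total = 89,500; weights = 0.0961, 0.1229, 0.1039, 0.0849, 0.1698, 0.1743, 0.2480.
Standardized rate: 0.0961×0.9 + 0.1229×3.6 + 0.1039×4.4 + 0.0849×9.7 + 0.1698×20.4 + 0.1743×28.1 + 0.2480×29.2 = 17.4152 per 10,000.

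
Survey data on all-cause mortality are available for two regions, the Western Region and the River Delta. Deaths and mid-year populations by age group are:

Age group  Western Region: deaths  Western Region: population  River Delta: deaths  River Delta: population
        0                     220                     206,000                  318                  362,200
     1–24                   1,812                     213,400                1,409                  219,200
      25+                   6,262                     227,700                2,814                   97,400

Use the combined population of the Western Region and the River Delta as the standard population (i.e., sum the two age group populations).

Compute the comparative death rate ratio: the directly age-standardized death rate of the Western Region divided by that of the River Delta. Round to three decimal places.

Age-specific rates per 1,000 for the Western Region: 1.068, 8.491, 27.501.
For the River Delta: 0.878, 6.428, 28.891.
Combined standard total = 1,325,900; weights = 0.4285, 0.3263, 0.2452.
The Western Region: 0.4285×1.068 + 0.3263×8.491 + 0.2452×27.501 = 9.9711 per 1,000.
The River Delta: 0.4285×0.878 + 0.3263×6.428 + 0.2452×28.891 = 9.5574 per 1,000.
Ratio = 9.9711 ÷ 9.5574 = 1.04329.

1.043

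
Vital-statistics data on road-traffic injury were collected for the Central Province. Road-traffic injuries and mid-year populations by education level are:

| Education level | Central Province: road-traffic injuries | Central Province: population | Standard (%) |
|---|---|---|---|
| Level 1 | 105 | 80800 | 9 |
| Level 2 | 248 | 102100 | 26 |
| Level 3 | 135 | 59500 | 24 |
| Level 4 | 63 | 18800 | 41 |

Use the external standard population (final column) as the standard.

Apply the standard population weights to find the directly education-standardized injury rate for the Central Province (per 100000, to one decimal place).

Education-specific rates per 100000 for the Central Province: 129.95, 242.90, 226.89, 335.11.
Standard weights: 0.09, 0.26, 0.24, 0.41.
Standardized rate: 0.0900×129.95 + 0.2600×242.90 + 0.2400×226.89 + 0.4100×335.11 = 266.6967 per 100000.

266.7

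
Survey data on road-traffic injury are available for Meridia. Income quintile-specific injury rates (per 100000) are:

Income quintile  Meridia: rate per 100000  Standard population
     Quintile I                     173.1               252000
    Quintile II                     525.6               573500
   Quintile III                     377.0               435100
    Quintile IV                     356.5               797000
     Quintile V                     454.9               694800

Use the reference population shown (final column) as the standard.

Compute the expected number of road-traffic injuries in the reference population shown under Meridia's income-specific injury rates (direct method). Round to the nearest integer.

11093

Expected road-traffic injuries = Σ (standard pop × income-specific rate ÷ 100000)
= 252000×173.1/100000 + 573500×525.6/100000 + 435100×377.0/100000 + 797000×356.5/100000 + 694800×454.9/100000
= 436.21 + 3014.32 + 1640.33 + 2841.30 + 3160.65 = 11092.81.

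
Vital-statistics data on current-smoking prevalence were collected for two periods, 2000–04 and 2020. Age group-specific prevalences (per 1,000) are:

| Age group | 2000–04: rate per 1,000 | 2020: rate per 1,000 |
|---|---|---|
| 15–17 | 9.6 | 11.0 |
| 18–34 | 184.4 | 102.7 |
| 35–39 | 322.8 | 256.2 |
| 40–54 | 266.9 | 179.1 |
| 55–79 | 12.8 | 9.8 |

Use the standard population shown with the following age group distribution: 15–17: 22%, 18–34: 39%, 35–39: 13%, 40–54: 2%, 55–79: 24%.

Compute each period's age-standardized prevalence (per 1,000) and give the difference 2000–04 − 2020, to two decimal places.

42.69

Standard weights: 0.22, 0.39, 0.13, 0.02, 0.24.
2000–04: 0.2200×9.6 + 0.3900×184.4 + 0.1300×322.8 + 0.0200×266.9 + 0.2400×12.8 = 124.4020 per 1,000.
2020: 0.2200×11.0 + 0.3900×102.7 + 0.1300×256.2 + 0.0200×179.1 + 0.2400×9.8 = 81.7130 per 1,000.
Difference = 124.4020 − 81.7130 = 42.6890.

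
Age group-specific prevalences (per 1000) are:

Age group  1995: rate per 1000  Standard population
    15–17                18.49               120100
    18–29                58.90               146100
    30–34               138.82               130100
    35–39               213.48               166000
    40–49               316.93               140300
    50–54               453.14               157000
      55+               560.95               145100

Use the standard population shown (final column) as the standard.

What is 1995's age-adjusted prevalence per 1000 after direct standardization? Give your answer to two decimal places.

260.10

Standard total = 1004700; weights = 0.1195, 0.1454, 0.1295, 0.1652, 0.1396, 0.1563, 0.1444.
Standardized rate: 0.1195×18.49 + 0.1454×58.90 + 0.1295×138.82 + 0.1652×213.48 + 0.1396×316.93 + 0.1563×453.14 + 0.1444×560.95 = 260.1037 per 1000.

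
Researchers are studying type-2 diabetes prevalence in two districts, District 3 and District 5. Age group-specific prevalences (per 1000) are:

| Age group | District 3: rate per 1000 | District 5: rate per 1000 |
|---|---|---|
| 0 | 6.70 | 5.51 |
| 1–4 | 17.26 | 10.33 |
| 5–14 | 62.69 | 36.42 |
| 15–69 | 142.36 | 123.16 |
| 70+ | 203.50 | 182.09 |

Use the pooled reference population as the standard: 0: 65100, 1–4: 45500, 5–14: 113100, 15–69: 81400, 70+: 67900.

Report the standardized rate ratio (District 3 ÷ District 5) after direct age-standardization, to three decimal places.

1.233

Standard total = 373000; weights = 0.1745, 0.1220, 0.3032, 0.2182, 0.1820.
District 3: 0.1745×6.70 + 0.1220×17.26 + 0.3032×62.69 + 0.2182×142.36 + 0.1820×203.50 = 90.3954 per 1000.
District 5: 0.1745×5.51 + 0.1220×10.33 + 0.3032×36.42 + 0.2182×123.16 + 0.1820×182.09 = 73.2894 per 1000.
Ratio = 90.3954 ÷ 73.2894 = 1.23340.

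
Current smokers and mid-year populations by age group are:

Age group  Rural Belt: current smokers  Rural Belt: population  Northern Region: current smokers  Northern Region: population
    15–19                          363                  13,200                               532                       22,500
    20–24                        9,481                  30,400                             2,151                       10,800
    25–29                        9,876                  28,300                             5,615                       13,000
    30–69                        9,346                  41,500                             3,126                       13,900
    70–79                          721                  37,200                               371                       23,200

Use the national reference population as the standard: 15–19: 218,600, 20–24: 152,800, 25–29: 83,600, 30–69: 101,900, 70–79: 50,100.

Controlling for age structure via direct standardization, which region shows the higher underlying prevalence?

Rural Belt

Age-specific rates per 1,000 for the Rural Belt: 27.500, 311.875, 348.975, 225.205, 19.382.
For the Northern Region: 23.644, 199.167, 431.923, 224.892, 15.991.
Standard total = 607,000; weights = 0.3601, 0.2517, 0.1377, 0.1679, 0.0825.
The Rural Belt: 0.3601×27.500 + 0.2517×311.875 + 0.1377×348.975 + 0.1679×225.205 + 0.0825×19.382 = 175.8809 per 1,000.
The Northern Region: 0.3601×23.644 + 0.2517×199.167 + 0.1377×431.923 + 0.1679×224.892 + 0.0825×15.991 = 157.2122 per 1,000.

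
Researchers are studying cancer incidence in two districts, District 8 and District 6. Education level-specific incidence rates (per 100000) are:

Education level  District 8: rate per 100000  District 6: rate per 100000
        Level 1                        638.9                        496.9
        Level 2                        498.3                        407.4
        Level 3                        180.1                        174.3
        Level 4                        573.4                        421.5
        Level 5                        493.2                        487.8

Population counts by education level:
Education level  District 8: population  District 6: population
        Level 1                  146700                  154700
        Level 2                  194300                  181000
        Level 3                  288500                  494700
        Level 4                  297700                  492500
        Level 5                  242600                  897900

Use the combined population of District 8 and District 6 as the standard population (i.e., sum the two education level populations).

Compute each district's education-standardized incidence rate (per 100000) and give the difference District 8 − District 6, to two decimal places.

Combined standard total = 3390600; weights = 0.0889, 0.1107, 0.2310, 0.2331, 0.3364.
District 8: 0.0889×638.9 + 0.1107×498.3 + 0.2310×180.1 + 0.2331×573.4 + 0.3364×493.2 = 453.0838 per 100000.
District 6: 0.0889×496.9 + 0.1107×407.4 + 0.2310×174.3 + 0.2331×421.5 + 0.3364×487.8 = 391.8421 per 100000.
Difference = 453.0838 − 391.8421 = 61.2417.

61.24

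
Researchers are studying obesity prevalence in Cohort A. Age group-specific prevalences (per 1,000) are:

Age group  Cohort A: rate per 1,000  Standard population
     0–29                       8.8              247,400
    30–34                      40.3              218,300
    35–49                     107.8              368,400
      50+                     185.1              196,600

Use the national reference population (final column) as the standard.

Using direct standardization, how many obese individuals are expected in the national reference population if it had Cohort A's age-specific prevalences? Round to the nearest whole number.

87079

Expected obese individuals = Σ (standard pop × age-specific rate ÷ 1,000)
= 247,400×8.8/1,000 + 218,300×40.3/1,000 + 368,400×107.8/1,000 + 196,600×185.1/1,000
= 2177.12 + 8797.49 + 39713.52 + 36390.66 = 87078.79.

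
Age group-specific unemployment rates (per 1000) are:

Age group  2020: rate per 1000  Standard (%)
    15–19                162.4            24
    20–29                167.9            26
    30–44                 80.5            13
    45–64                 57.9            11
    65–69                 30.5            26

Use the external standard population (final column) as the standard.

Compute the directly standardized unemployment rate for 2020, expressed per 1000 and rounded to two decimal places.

107.39

Standard weights: 0.24, 0.26, 0.13, 0.11, 0.26.
Standardized rate: 0.2400×162.4 + 0.2600×167.9 + 0.1300×80.5 + 0.1100×57.9 + 0.2600×30.5 = 107.3940 per 1000.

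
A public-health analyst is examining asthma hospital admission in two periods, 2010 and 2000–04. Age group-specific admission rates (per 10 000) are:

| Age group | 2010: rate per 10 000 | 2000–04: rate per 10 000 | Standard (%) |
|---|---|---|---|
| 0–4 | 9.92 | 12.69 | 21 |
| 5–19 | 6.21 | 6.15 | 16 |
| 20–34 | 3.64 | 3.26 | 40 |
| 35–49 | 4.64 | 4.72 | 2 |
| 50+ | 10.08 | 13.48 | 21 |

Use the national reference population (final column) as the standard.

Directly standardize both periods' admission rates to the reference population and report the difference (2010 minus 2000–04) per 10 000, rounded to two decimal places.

-1.14

Standard weights: 0.21, 0.16, 0.40, 0.02, 0.21.
2010: 0.2100×9.92 + 0.1600×6.21 + 0.4000×3.64 + 0.0200×4.64 + 0.2100×10.08 = 6.7424 per 10 000.
2000–04: 0.2100×12.69 + 0.1600×6.15 + 0.4000×3.26 + 0.0200×4.72 + 0.2100×13.48 = 7.8781 per 10 000.
Difference = 6.7424 − 7.8781 = -1.1357.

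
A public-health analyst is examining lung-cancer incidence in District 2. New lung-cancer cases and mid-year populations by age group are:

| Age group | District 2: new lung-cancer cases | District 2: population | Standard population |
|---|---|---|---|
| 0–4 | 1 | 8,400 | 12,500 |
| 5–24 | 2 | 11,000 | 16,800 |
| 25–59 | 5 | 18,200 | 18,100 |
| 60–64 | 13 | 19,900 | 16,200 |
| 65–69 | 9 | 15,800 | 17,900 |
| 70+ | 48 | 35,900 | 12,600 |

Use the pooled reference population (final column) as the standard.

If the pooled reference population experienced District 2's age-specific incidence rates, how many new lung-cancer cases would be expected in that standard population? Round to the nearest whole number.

Age-specific rates per 100,000 for District 2: 11.90, 18.18, 27.47, 65.33, 56.96, 133.70.
Expected new lung-cancer cases = Σ (standard pop × age-specific rate ÷ 100,000)
= 12,500×11.90/100,000 + 16,800×18.18/100,000 + 18,100×27.47/100,000 + 16,200×65.33/100,000 + 17,900×56.96/100,000 + 12,600×133.70/100,000
= 1.49 + 3.05 + 4.97 + 10.58 + 10.20 + 16.85 = 47.14.

47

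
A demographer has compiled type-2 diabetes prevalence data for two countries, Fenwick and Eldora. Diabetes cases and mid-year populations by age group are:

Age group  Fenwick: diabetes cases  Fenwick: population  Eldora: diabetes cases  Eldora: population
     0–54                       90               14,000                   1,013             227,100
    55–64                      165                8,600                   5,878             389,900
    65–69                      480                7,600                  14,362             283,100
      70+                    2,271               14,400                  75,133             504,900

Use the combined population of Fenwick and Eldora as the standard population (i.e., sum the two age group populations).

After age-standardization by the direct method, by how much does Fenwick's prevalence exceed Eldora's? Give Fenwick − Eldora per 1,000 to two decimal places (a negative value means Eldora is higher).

Age-specific rates per 1,000 for Fenwick: 6.429, 19.186, 63.158, 157.708.
For Eldora: 4.461, 15.076, 50.731, 148.808.
Combined standard total = 1,449,600; weights = 0.1663, 0.2749, 0.2005, 0.3582.
Fenwick: 0.1663×6.429 + 0.2749×19.186 + 0.2005×63.158 + 0.3582×157.708 = 75.5060 per 1,000.
Eldora: 0.1663×4.461 + 0.2749×15.076 + 0.2005×50.731 + 0.3582×148.808 = 68.3682 per 1,000.
Difference = 75.5060 − 68.3682 = 7.1378.

7.14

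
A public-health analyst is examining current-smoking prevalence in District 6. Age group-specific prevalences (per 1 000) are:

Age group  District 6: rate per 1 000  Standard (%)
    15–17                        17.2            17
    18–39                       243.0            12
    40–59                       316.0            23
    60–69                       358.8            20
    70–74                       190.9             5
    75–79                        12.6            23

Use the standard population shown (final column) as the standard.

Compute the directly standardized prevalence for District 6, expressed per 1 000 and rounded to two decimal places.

188.97

Standard weights: 0.17, 0.12, 0.23, 0.20, 0.05, 0.23.
Standardized rate: 0.1700×17.2 + 0.1200×243.0 + 0.2300×316.0 + 0.2000×358.8 + 0.0500×190.9 + 0.2300×12.6 = 188.9670 per 1 000.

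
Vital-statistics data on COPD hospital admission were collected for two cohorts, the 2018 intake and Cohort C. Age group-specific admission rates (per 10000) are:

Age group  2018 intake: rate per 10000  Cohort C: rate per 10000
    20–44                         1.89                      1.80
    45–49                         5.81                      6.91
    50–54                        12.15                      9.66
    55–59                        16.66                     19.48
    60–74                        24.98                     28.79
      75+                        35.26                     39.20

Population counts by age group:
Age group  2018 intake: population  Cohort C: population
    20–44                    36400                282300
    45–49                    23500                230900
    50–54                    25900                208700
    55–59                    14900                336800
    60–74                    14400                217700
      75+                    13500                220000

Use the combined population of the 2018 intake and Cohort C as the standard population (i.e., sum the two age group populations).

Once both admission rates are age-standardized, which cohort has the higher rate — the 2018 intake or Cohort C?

Combined standard total = 1625000; weights = 0.1961, 0.1566, 0.1444, 0.2164, 0.1428, 0.1437.
The 2018 intake: 0.1961×1.89 + 0.1566×5.81 + 0.1444×12.15 + 0.2164×16.66 + 0.1428×24.98 + 0.1437×35.26 = 15.2746 per 10000.
Cohort C: 0.1961×1.80 + 0.1566×6.91 + 0.1444×9.66 + 0.2164×19.48 + 0.1428×28.79 + 0.1437×39.20 = 16.7903 per 10000.

Cohort C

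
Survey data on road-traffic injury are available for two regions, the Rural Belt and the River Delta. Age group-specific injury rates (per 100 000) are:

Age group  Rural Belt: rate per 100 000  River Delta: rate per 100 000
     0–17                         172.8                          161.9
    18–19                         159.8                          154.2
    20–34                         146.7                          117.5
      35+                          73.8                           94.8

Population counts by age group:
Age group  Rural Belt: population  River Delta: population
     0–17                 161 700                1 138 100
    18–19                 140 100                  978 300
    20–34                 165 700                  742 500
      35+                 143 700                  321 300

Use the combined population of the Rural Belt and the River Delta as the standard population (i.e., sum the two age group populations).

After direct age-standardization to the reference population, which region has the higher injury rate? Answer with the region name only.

Combined standard total = 3 791 400; weights = 0.3428, 0.2950, 0.2395, 0.1226.
The Rural Belt: 0.3428×172.8 + 0.2950×159.8 + 0.2395×146.7 + 0.1226×73.8 = 150.5712 per 100 000.
The River Delta: 0.3428×161.9 + 0.2950×154.2 + 0.2395×117.5 + 0.1226×94.8 = 140.7634 per 100 000.
The crude rates (139.47 vs 142.39) would put the River Delta higher, but that reflects its age composition; once standardized to a common age structure, the Rural Belt has the higher underlying rate.

Rural Belt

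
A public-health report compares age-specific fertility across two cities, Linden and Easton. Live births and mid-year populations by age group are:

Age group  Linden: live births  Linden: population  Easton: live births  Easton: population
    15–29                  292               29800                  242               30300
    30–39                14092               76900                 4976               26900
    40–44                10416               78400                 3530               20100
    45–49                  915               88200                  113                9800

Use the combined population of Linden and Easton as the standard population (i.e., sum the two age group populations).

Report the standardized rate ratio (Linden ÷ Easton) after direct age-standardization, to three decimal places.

0.885

Age-specific rates per 1000 for Linden: 9.799, 183.251, 132.857, 10.374.
For Easton: 7.987, 184.981, 175.622, 11.531.
Combined standard total = 360400; weights = 0.1668, 0.2880, 0.2733, 0.2719.
Linden: 0.1668×9.799 + 0.2880×183.251 + 0.2733×132.857 + 0.2719×10.374 = 93.5445 per 1000.
Easton: 0.1668×7.987 + 0.2880×184.981 + 0.2733×175.622 + 0.2719×11.531 = 105.7432 per 1000.
Ratio = 93.5445 ÷ 105.7432 = 0.88464.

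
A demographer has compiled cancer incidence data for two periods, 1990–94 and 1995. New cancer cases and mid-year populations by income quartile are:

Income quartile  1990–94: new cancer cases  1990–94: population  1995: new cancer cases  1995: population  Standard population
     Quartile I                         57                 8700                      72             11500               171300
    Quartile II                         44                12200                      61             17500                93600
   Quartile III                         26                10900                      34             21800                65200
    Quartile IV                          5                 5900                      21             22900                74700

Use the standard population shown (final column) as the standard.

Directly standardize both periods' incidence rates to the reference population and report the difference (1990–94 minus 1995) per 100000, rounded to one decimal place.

Income-specific rates per 100000 for 1990–94: 655.17, 360.66, 238.53, 84.75.
For 1995: 626.09, 348.57, 155.96, 91.70.
Standard total = 404800; weights = 0.4232, 0.2312, 0.1611, 0.1845.
1990–94: 0.4232×655.17 + 0.2312×360.66 + 0.1611×238.53 + 0.1845×84.75 = 414.7016 per 100000.
1995: 0.4232×626.09 + 0.2312×348.57 + 0.1611×155.96 + 0.1845×91.70 = 387.5840 per 100000.
Difference = 414.7016 − 387.5840 = 27.1176.

27.1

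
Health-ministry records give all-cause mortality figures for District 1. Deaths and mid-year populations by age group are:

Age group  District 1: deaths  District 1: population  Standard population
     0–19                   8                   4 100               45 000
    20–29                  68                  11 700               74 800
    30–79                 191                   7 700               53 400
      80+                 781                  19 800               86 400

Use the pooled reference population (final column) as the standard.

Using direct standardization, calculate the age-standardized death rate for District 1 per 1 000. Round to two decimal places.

Age-specific rates per 1 000 for District 1: 1.951, 5.812, 24.805, 39.444.
Standard total = 259 600; weights = 0.1733, 0.2881, 0.2057, 0.3328.
Standardized rate: 0.1733×1.951 + 0.2881×5.812 + 0.2057×24.805 + 0.3328×39.444 = 20.2432 per 1 000.

20.24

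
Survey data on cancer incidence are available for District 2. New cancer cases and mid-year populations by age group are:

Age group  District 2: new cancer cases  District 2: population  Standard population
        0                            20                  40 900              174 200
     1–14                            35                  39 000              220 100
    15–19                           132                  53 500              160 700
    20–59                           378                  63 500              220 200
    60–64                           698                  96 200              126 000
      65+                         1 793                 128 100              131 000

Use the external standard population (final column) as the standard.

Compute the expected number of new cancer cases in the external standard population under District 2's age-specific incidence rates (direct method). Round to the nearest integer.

Age-specific rates per 100 000 for District 2: 48.90, 89.74, 246.73, 595.28, 725.57, 1399.69.
Expected new cancer cases = Σ (standard pop × age-specific rate ÷ 100 000)
= 174 200×48.90/100 000 + 220 100×89.74/100 000 + 160 700×246.73/100 000 + 220 200×595.28/100 000 + 126 000×725.57/100 000 + 131 000×1399.69/100 000
= 85.18 + 197.53 + 396.49 + 1310.80 + 914.22 + 1833.59 = 4737.81.

4738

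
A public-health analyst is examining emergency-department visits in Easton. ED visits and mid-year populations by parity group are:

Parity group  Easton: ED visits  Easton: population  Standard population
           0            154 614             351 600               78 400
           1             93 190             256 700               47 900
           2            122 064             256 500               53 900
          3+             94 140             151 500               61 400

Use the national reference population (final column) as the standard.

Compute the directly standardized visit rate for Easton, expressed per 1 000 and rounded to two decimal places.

478.76

Parity-specific rates per 1 000 for Easton: 439.744, 363.031, 475.883, 621.386.
Standard total = 241 600; weights = 0.3245, 0.1983, 0.2231, 0.2541.
Standardized rate: 0.3245×439.744 + 0.1983×363.031 + 0.2231×475.883 + 0.2541×621.386 = 478.7596 per 1 000.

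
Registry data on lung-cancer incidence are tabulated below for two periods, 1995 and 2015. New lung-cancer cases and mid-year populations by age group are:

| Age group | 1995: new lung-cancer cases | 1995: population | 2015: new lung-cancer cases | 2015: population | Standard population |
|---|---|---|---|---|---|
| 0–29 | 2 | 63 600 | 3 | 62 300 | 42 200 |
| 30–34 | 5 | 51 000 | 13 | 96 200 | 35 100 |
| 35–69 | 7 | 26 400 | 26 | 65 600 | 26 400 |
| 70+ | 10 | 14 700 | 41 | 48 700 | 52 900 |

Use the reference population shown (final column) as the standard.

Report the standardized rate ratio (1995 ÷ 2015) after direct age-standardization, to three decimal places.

Age-specific rates per 100 000 for 1995: 3.14, 9.80, 26.52, 68.03.
For 2015: 4.82, 13.51, 39.63, 84.19.
Standard total = 156 600; weights = 0.2695, 0.2241, 0.1686, 0.3378.
1995: 0.2695×3.14 + 0.2241×9.80 + 0.1686×26.52 + 0.3378×68.03 = 30.4946 per 100 000.
2015: 0.2695×4.82 + 0.2241×13.51 + 0.1686×39.63 + 0.3378×84.19 = 39.4474 per 100 000.
Ratio = 30.4946 ÷ 39.4474 = 0.77304.

0.773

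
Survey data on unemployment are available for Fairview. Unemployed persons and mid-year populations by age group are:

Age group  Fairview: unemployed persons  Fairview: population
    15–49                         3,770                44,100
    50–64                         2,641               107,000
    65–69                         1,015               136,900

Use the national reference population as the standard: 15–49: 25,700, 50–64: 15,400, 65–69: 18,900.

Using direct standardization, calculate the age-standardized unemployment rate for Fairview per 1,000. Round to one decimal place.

45.3

Age-specific rates per 1,000 for Fairview: 85.488, 24.682, 7.414.
Standard total = 60,000; weights = 0.4283, 0.2567, 0.3150.
Standardized rate: 0.4283×85.488 + 0.2567×24.682 + 0.3150×7.414 = 45.2877 per 1,000.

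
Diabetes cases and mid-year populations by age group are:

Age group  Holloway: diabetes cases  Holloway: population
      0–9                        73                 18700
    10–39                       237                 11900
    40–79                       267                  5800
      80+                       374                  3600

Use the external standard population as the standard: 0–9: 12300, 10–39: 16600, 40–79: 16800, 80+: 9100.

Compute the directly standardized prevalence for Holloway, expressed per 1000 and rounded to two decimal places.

Age-specific rates per 1000 for Holloway: 3.904, 19.916, 46.034, 103.889.
Standard total = 54800; weights = 0.2245, 0.3029, 0.3066, 0.1661.
Standardized rate: 0.2245×3.904 + 0.3029×19.916 + 0.3066×46.034 + 0.1661×103.889 = 38.2735 per 1000.

38.27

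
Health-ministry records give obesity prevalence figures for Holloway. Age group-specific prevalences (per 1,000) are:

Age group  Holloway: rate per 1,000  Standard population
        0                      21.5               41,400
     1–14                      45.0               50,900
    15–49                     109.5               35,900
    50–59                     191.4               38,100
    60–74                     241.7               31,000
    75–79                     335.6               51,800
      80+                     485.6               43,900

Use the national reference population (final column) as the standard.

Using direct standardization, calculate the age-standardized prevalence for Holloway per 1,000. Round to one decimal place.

Standard total = 293,000; weights = 0.1413, 0.1737, 0.1225, 0.1300, 0.1058, 0.1768, 0.1498.
Standardized rate: 0.1413×21.5 + 0.1737×45.0 + 0.1225×109.5 + 0.1300×191.4 + 0.1058×241.7 + 0.1768×335.6 + 0.1498×485.6 = 206.8212 per 1,000.

206.8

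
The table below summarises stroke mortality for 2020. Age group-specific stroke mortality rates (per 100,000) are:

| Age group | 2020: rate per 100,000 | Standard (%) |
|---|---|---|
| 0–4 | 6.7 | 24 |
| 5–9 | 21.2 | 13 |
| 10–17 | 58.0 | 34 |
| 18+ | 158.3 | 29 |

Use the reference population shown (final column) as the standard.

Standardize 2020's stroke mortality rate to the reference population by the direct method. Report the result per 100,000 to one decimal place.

70.0

Standard weights: 0.24, 0.13, 0.34, 0.29.
Standardized rate: 0.2400×6.7 + 0.1300×21.2 + 0.3400×58.0 + 0.2900×158.3 = 69.9910 per 100,000.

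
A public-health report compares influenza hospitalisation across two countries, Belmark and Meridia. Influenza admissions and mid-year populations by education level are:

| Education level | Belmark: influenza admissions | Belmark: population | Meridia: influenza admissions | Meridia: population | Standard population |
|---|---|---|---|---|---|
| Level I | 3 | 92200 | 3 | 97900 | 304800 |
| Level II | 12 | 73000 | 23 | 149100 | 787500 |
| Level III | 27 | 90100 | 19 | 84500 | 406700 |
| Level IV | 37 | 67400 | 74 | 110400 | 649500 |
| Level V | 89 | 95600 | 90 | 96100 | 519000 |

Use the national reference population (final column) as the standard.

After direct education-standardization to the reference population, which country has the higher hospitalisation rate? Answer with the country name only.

Education-specific rates per 100000 for Belmark: 3.25, 16.44, 29.97, 54.90, 93.10.
For Meridia: 3.06, 15.43, 22.49, 67.03, 93.65.
Standard total = 2667500; weights = 0.1143, 0.2952, 0.1525, 0.2435, 0.1946.
Belmark: 0.1143×3.25 + 0.2952×16.44 + 0.1525×29.97 + 0.2435×54.90 + 0.1946×93.10 = 41.2733 per 100000.
Meridia: 0.1143×3.06 + 0.2952×15.43 + 0.1525×22.49 + 0.2435×67.03 + 0.1946×93.65 = 42.8744 per 100000.
The crude rates (40.16 vs 38.85) would put Belmark higher, but that reflects its education composition; once standardized to a common education structure, Meridia has the higher underlying rate.

Meridia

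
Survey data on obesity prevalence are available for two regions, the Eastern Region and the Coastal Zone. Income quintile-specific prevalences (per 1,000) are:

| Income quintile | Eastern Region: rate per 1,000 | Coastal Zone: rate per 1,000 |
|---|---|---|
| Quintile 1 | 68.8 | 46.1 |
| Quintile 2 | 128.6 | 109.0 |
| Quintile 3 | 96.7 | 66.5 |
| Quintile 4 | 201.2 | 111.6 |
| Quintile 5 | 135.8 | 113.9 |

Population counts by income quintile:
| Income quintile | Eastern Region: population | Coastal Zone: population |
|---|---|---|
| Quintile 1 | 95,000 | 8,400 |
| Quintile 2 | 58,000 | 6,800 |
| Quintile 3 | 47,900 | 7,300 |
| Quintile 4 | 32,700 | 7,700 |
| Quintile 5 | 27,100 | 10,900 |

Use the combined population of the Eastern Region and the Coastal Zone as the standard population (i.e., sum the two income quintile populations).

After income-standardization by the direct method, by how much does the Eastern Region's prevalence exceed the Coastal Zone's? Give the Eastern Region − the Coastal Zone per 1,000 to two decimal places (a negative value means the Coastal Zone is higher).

32.26

Combined standard total = 301,800; weights = 0.3426, 0.2147, 0.1829, 0.1339, 0.1259.
The Eastern Region: 0.3426×68.8 + 0.2147×128.6 + 0.1829×96.7 + 0.1339×201.2 + 0.1259×135.8 = 112.9023 per 1,000.
The Coastal Zone: 0.3426×46.1 + 0.2147×109.0 + 0.1829×66.5 + 0.1339×111.6 + 0.1259×113.9 = 80.6414 per 1,000.
Difference = 112.9023 − 80.6414 = 32.2609.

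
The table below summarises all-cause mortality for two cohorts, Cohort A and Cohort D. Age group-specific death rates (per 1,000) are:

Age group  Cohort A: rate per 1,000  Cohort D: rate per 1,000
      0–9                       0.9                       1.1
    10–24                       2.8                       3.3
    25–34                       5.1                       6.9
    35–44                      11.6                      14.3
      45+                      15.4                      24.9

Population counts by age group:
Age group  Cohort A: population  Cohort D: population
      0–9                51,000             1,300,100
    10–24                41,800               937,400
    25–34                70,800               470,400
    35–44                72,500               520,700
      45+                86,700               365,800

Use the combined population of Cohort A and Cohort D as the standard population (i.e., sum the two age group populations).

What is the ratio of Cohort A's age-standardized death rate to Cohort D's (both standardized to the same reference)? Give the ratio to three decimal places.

0.729

Combined standard total = 3,917,200; weights = 0.3449, 0.2500, 0.1382, 0.1514, 0.1155.
Cohort A: 0.3449×0.9 + 0.2500×2.8 + 0.1382×5.1 + 0.1514×11.6 + 0.1155×15.4 = 5.2506 per 1,000.
Cohort D: 0.3449×1.1 + 0.2500×3.3 + 0.1382×6.9 + 0.1514×14.3 + 0.1155×24.9 = 7.1995 per 1,000.
Ratio = 5.2506 ÷ 7.1995 = 0.72930.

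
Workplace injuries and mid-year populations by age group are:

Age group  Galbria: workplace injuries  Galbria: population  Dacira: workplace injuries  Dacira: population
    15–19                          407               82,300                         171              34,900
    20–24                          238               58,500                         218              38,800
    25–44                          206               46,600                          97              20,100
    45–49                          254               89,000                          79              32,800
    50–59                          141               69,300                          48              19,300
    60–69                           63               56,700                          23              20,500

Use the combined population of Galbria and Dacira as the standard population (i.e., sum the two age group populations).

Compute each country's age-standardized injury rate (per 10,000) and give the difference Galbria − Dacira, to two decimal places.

Age-specific rates per 10,000 for Galbria: 49.45, 40.68, 44.21, 28.54, 20.35, 11.11.
For Dacira: 49.00, 56.19, 48.26, 24.09, 24.87, 11.22.
Combined standard total = 568,800; weights = 0.2060, 0.1711, 0.1173, 0.2141, 0.1558, 0.1357.
Galbria: 0.2060×49.45 + 0.1711×40.68 + 0.1173×44.21 + 0.2141×28.54 + 0.1558×20.35 + 0.1357×11.11 = 33.1216 per 10,000.
Dacira: 0.2060×49.00 + 0.1711×56.19 + 0.1173×48.26 + 0.2141×24.09 + 0.1558×24.87 + 0.1357×11.22 = 35.9203 per 10,000.
Difference = 33.1216 − 35.9203 = -2.7987.

-2.80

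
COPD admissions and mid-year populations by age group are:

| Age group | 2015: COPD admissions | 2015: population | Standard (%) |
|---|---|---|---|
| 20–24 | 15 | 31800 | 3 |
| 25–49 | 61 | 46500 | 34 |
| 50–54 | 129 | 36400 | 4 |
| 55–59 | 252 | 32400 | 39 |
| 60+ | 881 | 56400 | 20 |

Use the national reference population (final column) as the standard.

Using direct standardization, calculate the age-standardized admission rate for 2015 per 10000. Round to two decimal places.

67.59

Age-specific rates per 10000 for 2015: 4.72, 13.12, 35.44, 77.78, 156.21.
Standard weights: 0.03, 0.34, 0.04, 0.39, 0.20.
Standardized rate: 0.0300×4.72 + 0.3400×13.12 + 0.0400×35.44 + 0.3900×77.78 + 0.2000×156.21 = 67.5938 per 10000.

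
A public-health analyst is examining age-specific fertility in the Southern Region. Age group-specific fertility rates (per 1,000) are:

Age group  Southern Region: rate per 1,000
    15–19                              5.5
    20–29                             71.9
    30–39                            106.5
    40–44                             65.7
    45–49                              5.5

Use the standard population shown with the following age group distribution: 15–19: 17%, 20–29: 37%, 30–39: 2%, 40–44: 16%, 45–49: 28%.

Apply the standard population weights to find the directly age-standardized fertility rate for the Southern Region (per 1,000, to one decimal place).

41.7

Standard weights: 0.17, 0.37, 0.02, 0.16, 0.28.
Standardized rate: 0.1700×5.5 + 0.3700×71.9 + 0.0200×106.5 + 0.1600×65.7 + 0.2800×5.5 = 41.7200 per 1,000.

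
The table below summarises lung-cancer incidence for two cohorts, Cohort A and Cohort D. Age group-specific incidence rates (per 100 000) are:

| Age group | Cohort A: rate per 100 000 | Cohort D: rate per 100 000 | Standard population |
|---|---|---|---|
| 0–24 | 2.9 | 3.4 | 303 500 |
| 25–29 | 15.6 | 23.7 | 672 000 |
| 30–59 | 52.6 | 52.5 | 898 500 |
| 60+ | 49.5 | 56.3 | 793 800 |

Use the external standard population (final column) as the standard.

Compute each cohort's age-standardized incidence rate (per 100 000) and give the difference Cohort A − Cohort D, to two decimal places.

Standard total = 2 667 800; weights = 0.1138, 0.2519, 0.3368, 0.2975.
Cohort A: 0.1138×2.9 + 0.2519×15.6 + 0.3368×52.6 + 0.2975×49.5 = 36.7035 per 100 000.
Cohort D: 0.1138×3.4 + 0.2519×23.7 + 0.3368×52.5 + 0.2975×56.3 = 40.7903 per 100 000.
Difference = 36.7035 − 40.7903 = -4.0869.

-4.09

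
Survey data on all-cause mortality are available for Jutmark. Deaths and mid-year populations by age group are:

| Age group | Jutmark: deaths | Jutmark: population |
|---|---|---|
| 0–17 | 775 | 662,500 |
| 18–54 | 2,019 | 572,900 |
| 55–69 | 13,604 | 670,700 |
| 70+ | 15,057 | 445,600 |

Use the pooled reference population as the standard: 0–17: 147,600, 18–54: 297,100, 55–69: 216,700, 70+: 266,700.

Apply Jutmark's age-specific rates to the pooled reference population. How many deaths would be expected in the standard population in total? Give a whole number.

14627

Age-specific rates per 100,000 for Jutmark: 116.98, 352.42, 2028.33, 3379.04.
Expected deaths = Σ (standard pop × age-specific rate ÷ 100,000)
= 147,600×116.98/100,000 + 297,100×352.42/100,000 + 216,700×2028.33/100,000 + 266,700×3379.04/100,000
= 172.66 + 1047.03 + 4395.39 + 9011.90 = 14626.98.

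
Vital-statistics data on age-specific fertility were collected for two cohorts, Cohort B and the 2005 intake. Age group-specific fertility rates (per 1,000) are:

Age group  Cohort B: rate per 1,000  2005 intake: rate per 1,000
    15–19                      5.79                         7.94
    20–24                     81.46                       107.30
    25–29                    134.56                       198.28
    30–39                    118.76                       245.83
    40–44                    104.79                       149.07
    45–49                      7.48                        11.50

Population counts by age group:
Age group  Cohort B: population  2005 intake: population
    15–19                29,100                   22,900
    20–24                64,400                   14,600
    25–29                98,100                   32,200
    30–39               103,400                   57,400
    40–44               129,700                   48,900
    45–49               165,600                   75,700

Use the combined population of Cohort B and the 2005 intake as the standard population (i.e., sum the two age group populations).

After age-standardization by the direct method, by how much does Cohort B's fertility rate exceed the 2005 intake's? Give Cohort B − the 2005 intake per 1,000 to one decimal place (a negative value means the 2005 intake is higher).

Combined standard total = 842,000; weights = 0.0618, 0.0938, 0.1548, 0.1910, 0.2121, 0.2866.
Cohort B: 0.0618×5.79 + 0.0938×81.46 + 0.1548×134.56 + 0.1910×118.76 + 0.2121×104.79 + 0.2866×7.48 = 75.8748 per 1,000.
The 2005 intake: 0.0618×7.94 + 0.0938×107.30 + 0.1548×198.28 + 0.1910×245.83 + 0.2121×149.07 + 0.2866×11.50 = 123.1043 per 1,000.
Difference = 75.8748 − 123.1043 = -47.2294.

-47.2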